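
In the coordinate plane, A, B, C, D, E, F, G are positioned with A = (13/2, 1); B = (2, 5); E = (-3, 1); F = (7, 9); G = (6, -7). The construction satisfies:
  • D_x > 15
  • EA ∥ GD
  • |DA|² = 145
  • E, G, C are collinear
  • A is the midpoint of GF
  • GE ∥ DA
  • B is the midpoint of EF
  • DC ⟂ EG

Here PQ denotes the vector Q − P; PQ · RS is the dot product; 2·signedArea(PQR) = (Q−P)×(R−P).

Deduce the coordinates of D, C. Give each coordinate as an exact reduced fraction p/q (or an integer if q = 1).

C = (3279/290, -1699/145)
D = (31/2, -7)

1. D_x = 31/2  [GE ∥ DA ∩ EA ∥ GD]
2. D_y = -7  [GE ∥ DA ∩ EA ∥ GD]
   → D = (31/2, -7)
3. C_x = 3279/290  [E, G, C are collinear ∩ DC ⟂ EG]
4. C_y = -1699/145  [E, G, C are collinear ∩ DC ⟂ EG]
   → C = (3279/290, -1699/145)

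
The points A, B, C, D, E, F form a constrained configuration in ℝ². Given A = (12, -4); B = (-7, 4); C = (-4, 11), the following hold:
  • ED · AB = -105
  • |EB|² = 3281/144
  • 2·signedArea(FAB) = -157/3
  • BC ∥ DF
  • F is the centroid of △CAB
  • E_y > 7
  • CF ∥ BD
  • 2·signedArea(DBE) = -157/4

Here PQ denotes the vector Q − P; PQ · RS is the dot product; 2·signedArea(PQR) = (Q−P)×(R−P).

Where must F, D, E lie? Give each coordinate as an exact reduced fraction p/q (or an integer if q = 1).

1. F_x = 1/3  [F is the centroid of △CAB]
2. F_y = 11/3  [F is the centroid of △CAB]
   → F = (1/3, 11/3)
3. D_x = -8/3  [BC ∥ DF ∩ CF ∥ BD]
4. D_y = -10/3  [BC ∥ DF ∩ CF ∥ BD]
   → D = (-8/3, -10/3)
5. E_x = -11/3  [ED · AB = -105 ∩ 2·signedArea(DBE) = -157/4]
6. E_y = 89/12  [ED · AB = -105 ∩ 2·signedArea(DBE) = -157/4]
   → E = (-11/3, 89/12)

D = (-8/3, -10/3)
E = (-11/3, 89/12)
F = (1/3, 11/3)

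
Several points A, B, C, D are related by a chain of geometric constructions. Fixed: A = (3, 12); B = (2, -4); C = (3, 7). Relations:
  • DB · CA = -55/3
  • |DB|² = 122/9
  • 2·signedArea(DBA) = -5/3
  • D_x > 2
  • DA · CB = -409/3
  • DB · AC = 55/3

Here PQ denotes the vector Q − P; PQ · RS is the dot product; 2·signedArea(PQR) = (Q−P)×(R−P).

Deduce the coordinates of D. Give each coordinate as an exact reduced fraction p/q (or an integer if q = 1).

D = (7/3, -1/3)

1. D_x = 7/3  [DB · AC = 55/3 ∩ 2·signedArea(DBA) = -5/3]
2. D_y = -1/3  [DB · AC = 55/3 ∩ 2·signedArea(DBA) = -5/3]
   → D = (7/3, -1/3)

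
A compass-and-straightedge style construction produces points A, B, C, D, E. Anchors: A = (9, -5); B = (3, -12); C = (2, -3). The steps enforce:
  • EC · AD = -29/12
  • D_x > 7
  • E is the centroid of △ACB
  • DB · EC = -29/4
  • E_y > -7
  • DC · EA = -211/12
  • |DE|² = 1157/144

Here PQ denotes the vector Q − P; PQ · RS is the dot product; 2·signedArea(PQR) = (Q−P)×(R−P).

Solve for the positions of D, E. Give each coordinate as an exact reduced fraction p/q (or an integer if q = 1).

1. E_x = 14/3  [E is the centroid of △ACB]
2. E_y = -20/3  [E is the centroid of △ACB]
   → E = (14/3, -20/3)
3. D_x = 15/2  [DC · EA = -211/12 ∩ EC · AD = -29/12]
4. D_y = -27/4  [DC · EA = -211/12 ∩ EC · AD = -29/12]
   → D = (15/2, -27/4)

D = (15/2, -27/4)
E = (14/3, -20/3)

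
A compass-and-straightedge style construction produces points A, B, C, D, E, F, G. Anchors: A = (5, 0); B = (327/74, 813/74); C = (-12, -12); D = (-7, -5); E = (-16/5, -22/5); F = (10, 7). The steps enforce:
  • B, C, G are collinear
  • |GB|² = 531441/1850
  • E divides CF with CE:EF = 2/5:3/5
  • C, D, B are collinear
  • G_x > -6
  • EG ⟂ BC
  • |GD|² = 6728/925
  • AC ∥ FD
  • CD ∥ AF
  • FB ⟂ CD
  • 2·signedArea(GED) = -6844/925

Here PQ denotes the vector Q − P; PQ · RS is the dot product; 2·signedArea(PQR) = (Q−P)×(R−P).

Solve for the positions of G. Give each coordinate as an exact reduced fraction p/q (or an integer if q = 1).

G = (-201/37, -519/185)

1. G_x = -201/37  [B, C, G are collinear ∩ EG ⟂ BC]
2. G_y = -519/185  [B, C, G are collinear ∩ EG ⟂ BC]
   → G = (-201/37, -519/185)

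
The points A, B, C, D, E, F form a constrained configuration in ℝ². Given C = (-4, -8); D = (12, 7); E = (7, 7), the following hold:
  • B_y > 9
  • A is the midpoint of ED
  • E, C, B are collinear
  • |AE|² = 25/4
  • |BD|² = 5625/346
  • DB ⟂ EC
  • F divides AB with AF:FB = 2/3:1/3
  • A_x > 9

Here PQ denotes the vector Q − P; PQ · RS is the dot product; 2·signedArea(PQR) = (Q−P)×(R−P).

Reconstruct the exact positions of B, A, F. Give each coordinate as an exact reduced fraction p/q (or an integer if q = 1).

A = (19/2, 7)
B = (3027/346, 3247/346)
F = (9341/1038, 1486/173)

1. B_x = 3027/346  [E, C, B are collinear ∩ DB ⟂ EC]
2. B_y = 3247/346  [E, C, B are collinear ∩ DB ⟂ EC]
   → B = (3027/346, 3247/346)
3. A_x = 19/2  [A is the midpoint of ED]
4. A_y = 7  [A is the midpoint of ED]
   → A = (19/2, 7)
5. F_x = 9341/1038  [F divides AB with AF:FB = 2/3:1/3]
6. F_y = 1486/173  [F divides AB with AF:FB = 2/3:1/3]
   → F = (9341/1038, 1486/173)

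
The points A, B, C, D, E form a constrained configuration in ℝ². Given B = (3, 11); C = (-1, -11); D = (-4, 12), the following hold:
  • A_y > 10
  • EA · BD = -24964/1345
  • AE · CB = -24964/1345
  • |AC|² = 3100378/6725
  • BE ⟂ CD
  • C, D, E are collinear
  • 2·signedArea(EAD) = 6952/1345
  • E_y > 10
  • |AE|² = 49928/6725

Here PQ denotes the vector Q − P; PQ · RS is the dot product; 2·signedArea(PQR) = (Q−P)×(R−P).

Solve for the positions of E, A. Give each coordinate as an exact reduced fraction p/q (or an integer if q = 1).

A = (-1416/1345, 14084/1345)
E = (-1010/269, 2722/269)

1. E_x = -1010/269  [C, D, E are collinear ∩ BE ⟂ CD]
2. E_y = 2722/269  [C, D, E are collinear ∩ BE ⟂ CD]
   → E = (-1010/269, 2722/269)
3. A_x = -1416/1345  [AE · CB = -24964/1345 ∩ 2·signedArea(EAD) = 6952/1345]
4. A_y = 14084/1345  [AE · CB = -24964/1345 ∩ 2·signedArea(EAD) = 6952/1345]
   → A = (-1416/1345, 14084/1345)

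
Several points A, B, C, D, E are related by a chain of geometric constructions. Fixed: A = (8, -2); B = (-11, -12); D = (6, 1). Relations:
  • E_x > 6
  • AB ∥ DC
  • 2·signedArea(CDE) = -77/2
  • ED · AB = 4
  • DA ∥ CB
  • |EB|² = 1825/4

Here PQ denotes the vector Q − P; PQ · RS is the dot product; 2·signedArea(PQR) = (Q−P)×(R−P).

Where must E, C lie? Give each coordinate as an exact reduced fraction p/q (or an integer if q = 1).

C = (-13, -9)
E = (7, -1/2)

1. C_x = -13  [DA ∥ CB ∩ AB ∥ DC]
2. C_y = -9  [DA ∥ CB ∩ AB ∥ DC]
   → C = (-13, -9)
3. E_x = 7  [ED · AB = 4 ∩ 2·signedArea(CDE) = -77/2]
4. E_y = -1/2  [ED · AB = 4 ∩ 2·signedArea(CDE) = -77/2]
   → E = (7, -1/2)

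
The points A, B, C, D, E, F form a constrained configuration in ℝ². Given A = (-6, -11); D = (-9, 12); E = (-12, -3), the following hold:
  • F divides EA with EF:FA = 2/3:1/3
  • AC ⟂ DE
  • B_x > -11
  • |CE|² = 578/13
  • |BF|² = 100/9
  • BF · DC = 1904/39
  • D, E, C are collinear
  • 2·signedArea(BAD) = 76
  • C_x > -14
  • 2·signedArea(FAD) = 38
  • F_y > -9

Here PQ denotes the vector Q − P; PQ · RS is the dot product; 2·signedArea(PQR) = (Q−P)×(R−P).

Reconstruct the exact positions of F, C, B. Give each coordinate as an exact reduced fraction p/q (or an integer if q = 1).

1. F_x = -8  [F divides EA with EF:FA = 2/3:1/3]
2. F_y = -25/3  [F divides EA with EF:FA = 2/3:1/3]
   → F = (-8, -25/3)
3. C_x = -173/13  [D, E, C are collinear ∩ AC ⟂ DE]
4. C_y = -124/13  [D, E, C are collinear ∩ AC ⟂ DE]
   → C = (-173/13, -124/13)
5. B_x = -10  [BF · DC = 1904/39 ∩ 2·signedArea(BAD) = 76]
6. B_y = -17/3  [BF · DC = 1904/39 ∩ 2·signedArea(BAD) = 76]
   → B = (-10, -17/3)

B = (-10, -17/3)
C = (-173/13, -124/13)
F = (-8, -25/3)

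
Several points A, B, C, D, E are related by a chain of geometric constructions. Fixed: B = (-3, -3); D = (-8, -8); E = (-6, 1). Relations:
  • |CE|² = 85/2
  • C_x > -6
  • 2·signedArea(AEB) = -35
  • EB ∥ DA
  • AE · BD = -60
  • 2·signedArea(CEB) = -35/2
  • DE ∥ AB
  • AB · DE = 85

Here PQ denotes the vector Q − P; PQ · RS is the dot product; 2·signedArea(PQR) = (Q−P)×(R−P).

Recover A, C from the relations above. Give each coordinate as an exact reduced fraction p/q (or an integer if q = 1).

1. A_x = -5  [DE ∥ AB ∩ EB ∥ DA]
2. A_y = -12  [DE ∥ AB ∩ EB ∥ DA]
   → A = (-5, -12)
3. C_x = -11/2  [line 4·x + 3·y + 77/2 = 0 ∩ |CE|² = 85/2]
4. C_y = -11/2  [line 4·x + 3·y + 77/2 = 0 ∩ |CE|² = 85/2]
   → C = (-11/2, -11/2)

A = (-5, -12)
C = (-11/2, -11/2)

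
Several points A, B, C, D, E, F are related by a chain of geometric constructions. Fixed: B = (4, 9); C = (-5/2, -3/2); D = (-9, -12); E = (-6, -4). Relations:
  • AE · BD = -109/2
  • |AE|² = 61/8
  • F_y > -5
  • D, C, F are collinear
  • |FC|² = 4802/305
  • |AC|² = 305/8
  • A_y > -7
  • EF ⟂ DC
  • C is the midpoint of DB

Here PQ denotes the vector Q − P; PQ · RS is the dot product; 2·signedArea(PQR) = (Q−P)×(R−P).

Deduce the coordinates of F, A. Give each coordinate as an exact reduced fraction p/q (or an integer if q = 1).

1. F_x = -2799/610  [D, C, F are collinear ∩ EF ⟂ DC]
2. F_y = -2973/610  [D, C, F are collinear ∩ EF ⟂ DC]
   → F = (-2799/610, -2973/610)
3. A_x = -23/4  [line 13·x + 21·y + 433/2 = 0 ∩ |AC|² = 305/8]
4. A_y = -27/4  [line 13·x + 21·y + 433/2 = 0 ∩ |AC|² = 305/8]
   → A = (-23/4, -27/4)

A = (-23/4, -27/4)
F = (-2799/610, -2973/610)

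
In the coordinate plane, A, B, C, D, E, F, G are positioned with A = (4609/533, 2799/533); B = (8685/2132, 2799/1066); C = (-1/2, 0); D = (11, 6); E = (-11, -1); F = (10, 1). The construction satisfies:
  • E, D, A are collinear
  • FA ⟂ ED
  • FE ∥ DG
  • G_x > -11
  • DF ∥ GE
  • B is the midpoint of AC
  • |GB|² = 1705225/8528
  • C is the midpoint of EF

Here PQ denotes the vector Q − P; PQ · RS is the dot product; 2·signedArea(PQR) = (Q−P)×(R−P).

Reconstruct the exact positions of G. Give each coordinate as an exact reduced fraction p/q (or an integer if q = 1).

G = (-10, 4)

1. G_x = -10  [DF ∥ GE ∩ FE ∥ DG]
2. G_y = 4  [DF ∥ GE ∩ FE ∥ DG]
   → G = (-10, 4)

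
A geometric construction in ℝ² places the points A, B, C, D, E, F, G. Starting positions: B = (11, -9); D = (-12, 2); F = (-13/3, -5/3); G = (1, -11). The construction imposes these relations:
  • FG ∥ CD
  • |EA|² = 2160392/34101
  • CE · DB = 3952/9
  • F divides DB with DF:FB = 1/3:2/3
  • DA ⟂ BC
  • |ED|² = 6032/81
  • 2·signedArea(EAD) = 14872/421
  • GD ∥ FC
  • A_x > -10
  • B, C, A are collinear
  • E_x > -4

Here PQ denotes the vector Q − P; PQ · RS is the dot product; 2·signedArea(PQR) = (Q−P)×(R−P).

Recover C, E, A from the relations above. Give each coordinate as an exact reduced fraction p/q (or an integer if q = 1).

A = (-3954/421, 2372/421)
C = (-52/3, 34/3)
E = (-32/9, 2/9)

1. C_x = -52/3  [FG ∥ CD ∩ GD ∥ FC]
2. C_y = 34/3  [FG ∥ CD ∩ GD ∥ FC]
   → C = (-52/3, 34/3)
3. E_x = -32/9  [line 23·x + -11·y + 758/9 = 0 ∩ |ED|² = 6032/81]
4. E_y = 2/9  [line 23·x + -11·y + 758/9 = 0 ∩ |ED|² = 6032/81]
   → E = (-32/9, 2/9)
5. A_x = -3954/421  [2·signedArea(EAD) = 14872/421 ∩ B, C, A are collinear]
6. A_y = 2372/421  [2·signedArea(EAD) = 14872/421 ∩ B, C, A are collinear]
   → A = (-3954/421, 2372/421)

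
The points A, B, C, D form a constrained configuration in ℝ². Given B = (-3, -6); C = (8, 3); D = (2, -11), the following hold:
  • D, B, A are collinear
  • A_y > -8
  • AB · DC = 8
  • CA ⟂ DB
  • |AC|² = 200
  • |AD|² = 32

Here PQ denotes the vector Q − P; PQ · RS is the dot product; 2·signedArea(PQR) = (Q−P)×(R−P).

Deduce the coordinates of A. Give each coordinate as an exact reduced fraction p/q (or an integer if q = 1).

A = (-2, -7)

1. A_x = -2  [D, B, A are collinear ∩ CA ⟂ DB]
2. A_y = -7  [D, B, A are collinear ∩ CA ⟂ DB]
   → A = (-2, -7)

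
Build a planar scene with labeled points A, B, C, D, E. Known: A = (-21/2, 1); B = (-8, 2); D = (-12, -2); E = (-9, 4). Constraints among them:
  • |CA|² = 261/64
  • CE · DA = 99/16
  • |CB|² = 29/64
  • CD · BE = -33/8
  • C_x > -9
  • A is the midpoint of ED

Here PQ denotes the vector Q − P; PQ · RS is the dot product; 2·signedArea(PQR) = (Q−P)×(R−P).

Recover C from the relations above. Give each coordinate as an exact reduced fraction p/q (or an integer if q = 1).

C = (-69/8, 7/4)

1. C_x = -69/8  [CD · BE = -33/8 ∩ CE · DA = 99/16]
2. C_y = 7/4  [CD · BE = -33/8 ∩ CE · DA = 99/16]
   → C = (-69/8, 7/4)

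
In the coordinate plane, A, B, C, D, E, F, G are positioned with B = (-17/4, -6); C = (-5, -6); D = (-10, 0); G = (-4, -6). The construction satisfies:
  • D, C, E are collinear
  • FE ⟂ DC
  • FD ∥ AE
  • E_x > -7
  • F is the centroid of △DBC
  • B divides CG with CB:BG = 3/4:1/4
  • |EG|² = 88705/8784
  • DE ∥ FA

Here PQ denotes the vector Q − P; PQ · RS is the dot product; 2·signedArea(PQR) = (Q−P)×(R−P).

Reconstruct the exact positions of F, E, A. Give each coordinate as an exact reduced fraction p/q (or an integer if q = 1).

1. F_x = -77/12  [F is the centroid of △DBC]
2. F_y = -4  [F is the centroid of △DBC]
   → F = (-77/12, -4)
3. E_x = -4805/732  [D, C, E are collinear ∩ FE ⟂ DC]
4. E_y = -503/122  [D, C, E are collinear ∩ FE ⟂ DC]
   → E = (-4805/732, -503/122)
5. A_x = -1091/366  [FD ∥ AE ∩ DE ∥ FA]
6. A_y = -991/122  [FD ∥ AE ∩ DE ∥ FA]
   → A = (-1091/366, -991/122)

A = (-1091/366, -991/122)
E = (-4805/732, -503/122)
F = (-77/12, -4)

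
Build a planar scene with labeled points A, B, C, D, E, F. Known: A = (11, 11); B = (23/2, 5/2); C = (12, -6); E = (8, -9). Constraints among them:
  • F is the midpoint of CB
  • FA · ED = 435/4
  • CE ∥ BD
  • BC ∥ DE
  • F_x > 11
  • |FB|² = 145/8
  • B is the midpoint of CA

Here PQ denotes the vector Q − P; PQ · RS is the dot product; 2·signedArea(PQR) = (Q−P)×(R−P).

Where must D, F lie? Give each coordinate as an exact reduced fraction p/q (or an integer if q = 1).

1. D_x = 15/2  [BC ∥ DE ∩ CE ∥ BD]
2. D_y = -1/2  [BC ∥ DE ∩ CE ∥ BD]
   → D = (15/2, -1/2)
3. F_x = 47/4  [F is the midpoint of CB]
4. F_y = -7/4  [F is the midpoint of CB]
   → F = (47/4, -7/4)

D = (15/2, -1/2)
F = (47/4, -7/4)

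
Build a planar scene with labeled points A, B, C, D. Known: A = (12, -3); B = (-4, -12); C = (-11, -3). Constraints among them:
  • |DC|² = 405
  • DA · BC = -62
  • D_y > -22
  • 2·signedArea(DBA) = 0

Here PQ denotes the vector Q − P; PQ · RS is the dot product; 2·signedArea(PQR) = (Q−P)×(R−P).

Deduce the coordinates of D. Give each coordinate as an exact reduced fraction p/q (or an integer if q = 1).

D = (-20, -21)

1. D_x = -20  [2·signedArea(DBA) = 0 ∩ DA · BC = -62]
2. D_y = -21  [2·signedArea(DBA) = 0 ∩ DA · BC = -62]
   → D = (-20, -21)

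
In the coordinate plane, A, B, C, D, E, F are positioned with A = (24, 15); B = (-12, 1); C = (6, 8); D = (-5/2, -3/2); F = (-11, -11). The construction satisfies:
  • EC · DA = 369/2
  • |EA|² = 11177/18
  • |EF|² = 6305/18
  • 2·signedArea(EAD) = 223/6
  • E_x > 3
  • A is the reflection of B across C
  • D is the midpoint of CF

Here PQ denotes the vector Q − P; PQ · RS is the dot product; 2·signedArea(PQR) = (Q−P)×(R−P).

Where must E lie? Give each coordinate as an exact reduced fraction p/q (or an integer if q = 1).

1. E_x = 7/2  [EC · DA = 369/2 ∩ 2·signedArea(EAD) = 223/6]
2. E_y = 5/6  [EC · DA = 369/2 ∩ 2·signedArea(EAD) = 223/6]
   → E = (7/2, 5/6)

E = (7/2, 5/6)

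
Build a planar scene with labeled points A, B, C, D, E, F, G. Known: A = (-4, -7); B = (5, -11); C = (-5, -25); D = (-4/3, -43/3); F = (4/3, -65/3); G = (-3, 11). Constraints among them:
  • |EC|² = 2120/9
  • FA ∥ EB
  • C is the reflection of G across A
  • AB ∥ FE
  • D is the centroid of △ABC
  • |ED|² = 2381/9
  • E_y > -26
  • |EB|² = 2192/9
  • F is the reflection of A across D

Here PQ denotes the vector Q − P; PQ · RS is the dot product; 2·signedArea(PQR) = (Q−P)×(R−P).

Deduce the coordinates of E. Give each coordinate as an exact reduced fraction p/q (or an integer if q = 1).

E = (31/3, -77/3)

1. E_x = 31/3  [FA ∥ EB ∩ AB ∥ FE]
2. E_y = -77/3  [FA ∥ EB ∩ AB ∥ FE]
   → E = (31/3, -77/3)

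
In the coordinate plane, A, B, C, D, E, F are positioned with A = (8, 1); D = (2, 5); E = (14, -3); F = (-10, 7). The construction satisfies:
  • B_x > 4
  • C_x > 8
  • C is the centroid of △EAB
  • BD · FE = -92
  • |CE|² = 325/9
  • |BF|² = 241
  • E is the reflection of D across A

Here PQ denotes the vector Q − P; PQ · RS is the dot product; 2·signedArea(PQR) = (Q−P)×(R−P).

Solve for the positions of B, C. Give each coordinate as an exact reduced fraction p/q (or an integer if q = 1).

1. B_x = 5  [line -24·x + 10·y + 90 = 0 ∩ |BF|² = 241]
2. B_y = 3  [line -24·x + 10·y + 90 = 0 ∩ |BF|² = 241]
   → B = (5, 3)
3. C_x = 9  [C is the centroid of △EAB]
4. C_y = 1/3  [C is the centroid of △EAB]
   → C = (9, 1/3)

B = (5, 3)
C = (9, 1/3)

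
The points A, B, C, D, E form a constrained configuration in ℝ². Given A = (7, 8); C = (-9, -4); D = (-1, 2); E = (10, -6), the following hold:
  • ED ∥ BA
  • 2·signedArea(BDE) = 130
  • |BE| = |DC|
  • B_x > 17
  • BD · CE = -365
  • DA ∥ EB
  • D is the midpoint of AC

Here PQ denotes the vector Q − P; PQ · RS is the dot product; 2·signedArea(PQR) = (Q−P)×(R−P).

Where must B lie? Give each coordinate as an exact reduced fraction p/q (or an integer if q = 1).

B = (18, 0)

1. B_x = 18  [ED ∥ BA ∩ DA ∥ EB]
2. B_y = 0  [ED ∥ BA ∩ DA ∥ EB]
   → B = (18, 0)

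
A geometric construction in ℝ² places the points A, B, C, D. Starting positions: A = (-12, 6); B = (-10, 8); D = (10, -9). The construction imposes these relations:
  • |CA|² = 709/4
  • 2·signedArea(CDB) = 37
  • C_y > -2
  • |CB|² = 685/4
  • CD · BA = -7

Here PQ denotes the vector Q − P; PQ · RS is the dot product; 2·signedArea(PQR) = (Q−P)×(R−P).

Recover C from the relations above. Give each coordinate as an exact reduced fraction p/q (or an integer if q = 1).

1. C_x = -1  [CD · BA = -7 ∩ 2·signedArea(CDB) = 37]
2. C_y = -3/2  [CD · BA = -7 ∩ 2·signedArea(CDB) = 37]
   → C = (-1, -3/2)

C = (-1, -3/2)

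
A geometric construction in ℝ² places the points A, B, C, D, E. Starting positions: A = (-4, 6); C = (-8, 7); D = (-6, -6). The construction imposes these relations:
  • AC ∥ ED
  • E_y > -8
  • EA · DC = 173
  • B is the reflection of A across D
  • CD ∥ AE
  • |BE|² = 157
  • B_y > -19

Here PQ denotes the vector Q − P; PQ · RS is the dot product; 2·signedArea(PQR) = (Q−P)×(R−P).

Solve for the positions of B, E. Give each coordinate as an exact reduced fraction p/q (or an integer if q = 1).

1. B_x = -8  [B is the reflection of A across D]
2. B_y = -18  [B is the reflection of A across D]
   → B = (-8, -18)
3. E_x = -2  [AC ∥ ED ∩ CD ∥ AE]
4. E_y = -7  [AC ∥ ED ∩ CD ∥ AE]
   → E = (-2, -7)

B = (-8, -18)
E = (-2, -7)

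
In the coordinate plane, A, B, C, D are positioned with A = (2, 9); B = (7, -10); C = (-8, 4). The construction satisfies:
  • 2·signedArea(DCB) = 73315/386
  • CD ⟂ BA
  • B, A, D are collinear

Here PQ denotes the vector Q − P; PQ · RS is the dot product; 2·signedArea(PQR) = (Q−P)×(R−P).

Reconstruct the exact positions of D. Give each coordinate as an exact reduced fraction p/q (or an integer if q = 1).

1. D_x = 997/386  [B, A, D are collinear ∩ CD ⟂ BA]
2. D_y = 2619/386  [B, A, D are collinear ∩ CD ⟂ BA]
   → D = (997/386, 2619/386)

D = (997/386, 2619/386)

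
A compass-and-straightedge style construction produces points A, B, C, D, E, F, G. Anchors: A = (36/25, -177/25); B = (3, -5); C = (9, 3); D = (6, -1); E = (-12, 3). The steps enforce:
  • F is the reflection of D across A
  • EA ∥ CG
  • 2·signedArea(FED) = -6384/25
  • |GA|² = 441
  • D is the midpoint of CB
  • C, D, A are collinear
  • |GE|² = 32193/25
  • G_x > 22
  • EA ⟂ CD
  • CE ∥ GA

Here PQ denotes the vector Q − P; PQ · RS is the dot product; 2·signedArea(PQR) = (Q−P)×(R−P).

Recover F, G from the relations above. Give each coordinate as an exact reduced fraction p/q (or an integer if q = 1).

F = (-78/25, -329/25)
G = (561/25, -177/25)

1. F_x = -78/25  [F is the reflection of D across A]
2. F_y = -329/25  [F is the reflection of D across A]
   → F = (-78/25, -329/25)
3. G_x = 561/25  [CE ∥ GA ∩ EA ∥ CG]
4. G_y = -177/25  [CE ∥ GA ∩ EA ∥ CG]
   → G = (561/25, -177/25)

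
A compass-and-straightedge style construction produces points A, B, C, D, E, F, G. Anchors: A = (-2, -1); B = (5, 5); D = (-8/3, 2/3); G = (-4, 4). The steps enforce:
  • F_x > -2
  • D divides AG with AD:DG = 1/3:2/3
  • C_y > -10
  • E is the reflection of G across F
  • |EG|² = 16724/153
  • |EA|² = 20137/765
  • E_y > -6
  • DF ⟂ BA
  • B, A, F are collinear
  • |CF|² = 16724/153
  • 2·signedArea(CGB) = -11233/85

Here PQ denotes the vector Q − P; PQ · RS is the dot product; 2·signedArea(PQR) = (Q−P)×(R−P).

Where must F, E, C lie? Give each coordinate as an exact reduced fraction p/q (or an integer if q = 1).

1. F_x = -398/255  [B, A, F are collinear ∩ DF ⟂ BA]
2. F_y = -53/85  [B, A, F are collinear ∩ DF ⟂ BA]
   → F = (-398/255, -53/85)
3. E_x = 224/255  [E is the reflection of G across F]
4. E_y = -446/85  [E is the reflection of G across F]
   → E = (224/255, -446/85)
5. C_x = 282/85  [line -1·x + 9·y + 7833/85 = 0 ∩ |CF|² = 16724/153]
6. C_y = -839/85  [line -1·x + 9·y + 7833/85 = 0 ∩ |CF|² = 16724/153]
   → C = (282/85, -839/85)

C = (282/85, -839/85)
E = (224/255, -446/85)
F = (-398/255, -53/85)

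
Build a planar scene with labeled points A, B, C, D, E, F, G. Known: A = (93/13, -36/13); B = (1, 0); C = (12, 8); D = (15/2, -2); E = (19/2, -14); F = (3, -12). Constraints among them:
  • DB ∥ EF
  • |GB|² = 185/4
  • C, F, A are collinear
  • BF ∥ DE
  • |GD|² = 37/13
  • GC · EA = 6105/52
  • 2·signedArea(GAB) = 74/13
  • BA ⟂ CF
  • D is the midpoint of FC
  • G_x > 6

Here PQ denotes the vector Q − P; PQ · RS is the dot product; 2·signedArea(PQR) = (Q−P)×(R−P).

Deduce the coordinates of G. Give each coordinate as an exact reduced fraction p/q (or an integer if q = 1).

1. G_x = 177/26  [2·signedArea(GAB) = 74/13 ∩ GC · EA = 6105/52]
2. G_y = -46/13  [2·signedArea(GAB) = 74/13 ∩ GC · EA = 6105/52]
   → G = (177/26, -46/13)

G = (177/26, -46/13)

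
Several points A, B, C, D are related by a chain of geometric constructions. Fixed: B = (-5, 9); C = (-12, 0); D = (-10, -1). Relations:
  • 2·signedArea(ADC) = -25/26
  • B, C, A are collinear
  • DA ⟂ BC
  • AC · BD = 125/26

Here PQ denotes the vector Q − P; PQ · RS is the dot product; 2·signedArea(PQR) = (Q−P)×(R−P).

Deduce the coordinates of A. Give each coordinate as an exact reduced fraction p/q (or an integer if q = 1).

A = (-305/26, 9/26)

1. A_x = -305/26  [B, C, A are collinear ∩ DA ⟂ BC]
2. A_y = 9/26  [B, C, A are collinear ∩ DA ⟂ BC]
   → A = (-305/26, 9/26)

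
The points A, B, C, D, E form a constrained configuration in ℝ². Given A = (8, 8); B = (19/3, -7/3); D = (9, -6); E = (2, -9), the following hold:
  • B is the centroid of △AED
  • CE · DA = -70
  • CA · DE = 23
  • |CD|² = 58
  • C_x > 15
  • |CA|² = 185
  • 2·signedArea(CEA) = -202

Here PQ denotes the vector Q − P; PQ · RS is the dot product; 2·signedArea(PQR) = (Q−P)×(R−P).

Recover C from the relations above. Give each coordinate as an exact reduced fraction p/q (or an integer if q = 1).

C = (16, -3)

1. C_x = 16  [2·signedArea(CEA) = -202 ∩ CA · DE = 23]
2. C_y = -3  [2·signedArea(CEA) = -202 ∩ CA · DE = 23]
   → C = (16, -3)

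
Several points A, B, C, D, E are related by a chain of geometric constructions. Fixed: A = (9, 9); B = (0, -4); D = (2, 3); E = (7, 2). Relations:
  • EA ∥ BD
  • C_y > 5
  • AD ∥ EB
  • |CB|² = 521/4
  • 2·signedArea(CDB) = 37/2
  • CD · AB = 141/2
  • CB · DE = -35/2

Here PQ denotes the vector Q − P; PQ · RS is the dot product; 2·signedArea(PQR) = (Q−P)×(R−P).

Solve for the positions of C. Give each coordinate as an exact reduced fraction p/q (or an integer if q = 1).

1. C_x = 11/2  [CB · DE = -35/2 ∩ CD · AB = 141/2]
2. C_y = 6  [CB · DE = -35/2 ∩ CD · AB = 141/2]
   → C = (11/2, 6)

C = (11/2, 6)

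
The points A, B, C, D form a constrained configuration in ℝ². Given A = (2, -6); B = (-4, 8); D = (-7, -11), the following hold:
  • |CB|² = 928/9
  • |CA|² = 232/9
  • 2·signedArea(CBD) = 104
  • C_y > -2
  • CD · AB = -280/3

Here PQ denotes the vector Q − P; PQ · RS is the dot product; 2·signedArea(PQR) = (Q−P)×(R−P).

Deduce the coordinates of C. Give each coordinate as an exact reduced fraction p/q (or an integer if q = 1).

C = (0, -4/3)

1. C_x = 0  [CD · AB = -280/3 ∩ 2·signedArea(CBD) = 104]
2. C_y = -4/3  [CD · AB = -280/3 ∩ 2·signedArea(CBD) = 104]
   → C = (0, -4/3)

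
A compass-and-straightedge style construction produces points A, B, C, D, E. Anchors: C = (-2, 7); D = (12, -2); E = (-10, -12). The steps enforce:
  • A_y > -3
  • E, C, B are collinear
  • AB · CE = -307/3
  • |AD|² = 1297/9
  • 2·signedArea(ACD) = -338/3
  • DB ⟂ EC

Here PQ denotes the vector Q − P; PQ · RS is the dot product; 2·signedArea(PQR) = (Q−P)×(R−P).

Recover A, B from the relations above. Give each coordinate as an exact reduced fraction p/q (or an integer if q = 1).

A = (0, -7/3)
B = (-1322/425, 1854/425)

1. A_x = 0  [line 9·x + 14·y + 98/3 = 0 ∩ |AD|² = 1297/9]
2. A_y = -7/3  [line 9·x + 14·y + 98/3 = 0 ∩ |AD|² = 1297/9]
   → A = (0, -7/3)
3. B_x = -1322/425  [AB · CE = -307/3 ∩ E, C, B are collinear]
4. B_y = 1854/425  [AB · CE = -307/3 ∩ E, C, B are collinear]
   → B = (-1322/425, 1854/425)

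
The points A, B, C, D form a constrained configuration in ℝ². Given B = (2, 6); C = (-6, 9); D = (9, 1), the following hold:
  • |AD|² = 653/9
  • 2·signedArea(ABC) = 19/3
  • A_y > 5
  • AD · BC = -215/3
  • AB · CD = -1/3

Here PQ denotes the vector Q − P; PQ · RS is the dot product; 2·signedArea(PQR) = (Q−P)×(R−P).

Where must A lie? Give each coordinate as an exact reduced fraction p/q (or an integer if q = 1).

1. A_x = 5/3  [AB · CD = -1/3 ∩ AD · BC = -215/3]
2. A_y = 16/3  [AB · CD = -1/3 ∩ AD · BC = -215/3]
   → A = (5/3, 16/3)

A = (5/3, 16/3)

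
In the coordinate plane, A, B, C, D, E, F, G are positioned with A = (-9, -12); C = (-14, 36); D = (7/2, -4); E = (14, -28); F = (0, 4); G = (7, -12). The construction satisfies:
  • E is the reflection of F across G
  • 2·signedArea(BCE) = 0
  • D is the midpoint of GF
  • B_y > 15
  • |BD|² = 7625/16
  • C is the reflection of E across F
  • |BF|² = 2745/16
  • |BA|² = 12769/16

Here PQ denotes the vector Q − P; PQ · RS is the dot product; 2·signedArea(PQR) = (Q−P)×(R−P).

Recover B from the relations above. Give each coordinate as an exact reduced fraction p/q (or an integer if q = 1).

B = (-21/4, 16)

1. B_x = -21/4  [line 64·x + 28·y + -112 = 0 ∩ |BA|² = 12769/16]
2. B_y = 16  [line 64·x + 28·y + -112 = 0 ∩ |BA|² = 12769/16]
   → B = (-21/4, 16)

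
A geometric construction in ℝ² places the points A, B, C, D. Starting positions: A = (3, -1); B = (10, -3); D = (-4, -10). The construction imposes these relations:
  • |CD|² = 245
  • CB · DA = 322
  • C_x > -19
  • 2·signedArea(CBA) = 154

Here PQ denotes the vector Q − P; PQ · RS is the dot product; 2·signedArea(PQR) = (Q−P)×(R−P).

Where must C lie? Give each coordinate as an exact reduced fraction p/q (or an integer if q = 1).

1. C_x = -18  [2·signedArea(CBA) = 154 ∩ CB · DA = 322]
2. C_y = -17  [2·signedArea(CBA) = 154 ∩ CB · DA = 322]
   → C = (-18, -17)

C = (-18, -17)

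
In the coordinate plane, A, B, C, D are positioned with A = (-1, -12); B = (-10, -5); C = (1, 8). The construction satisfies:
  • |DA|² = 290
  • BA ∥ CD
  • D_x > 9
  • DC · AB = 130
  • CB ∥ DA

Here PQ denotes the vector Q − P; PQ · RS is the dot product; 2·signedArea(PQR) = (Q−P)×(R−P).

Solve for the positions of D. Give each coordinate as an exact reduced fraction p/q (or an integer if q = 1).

1. D_x = 10  [CB ∥ DA ∩ BA ∥ CD]
2. D_y = 1  [CB ∥ DA ∩ BA ∥ CD]
   → D = (10, 1)

D = (10, 1)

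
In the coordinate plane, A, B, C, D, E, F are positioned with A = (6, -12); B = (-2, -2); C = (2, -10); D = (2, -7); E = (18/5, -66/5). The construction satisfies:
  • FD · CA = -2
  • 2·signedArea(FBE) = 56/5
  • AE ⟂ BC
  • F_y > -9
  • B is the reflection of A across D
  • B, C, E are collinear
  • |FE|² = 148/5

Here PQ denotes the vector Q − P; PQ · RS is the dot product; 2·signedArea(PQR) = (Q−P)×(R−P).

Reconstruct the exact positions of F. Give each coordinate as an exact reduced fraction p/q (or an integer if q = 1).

1. F_x = 2  [2·signedArea(FBE) = 56/5 ∩ FD · CA = -2]
2. F_y = -8  [2·signedArea(FBE) = 56/5 ∩ FD · CA = -2]
   → F = (2, -8)

F = (2, -8)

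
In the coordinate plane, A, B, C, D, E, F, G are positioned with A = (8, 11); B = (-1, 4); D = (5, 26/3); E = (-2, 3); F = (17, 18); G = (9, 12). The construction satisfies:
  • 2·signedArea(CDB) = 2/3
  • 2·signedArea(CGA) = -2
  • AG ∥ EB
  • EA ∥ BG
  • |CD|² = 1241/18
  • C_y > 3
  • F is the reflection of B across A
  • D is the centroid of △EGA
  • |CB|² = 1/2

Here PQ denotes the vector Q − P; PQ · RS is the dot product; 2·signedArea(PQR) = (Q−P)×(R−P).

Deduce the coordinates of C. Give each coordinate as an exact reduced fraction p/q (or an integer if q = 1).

C = (-3/2, 7/2)

1. C_x = -3/2  [2·signedArea(CGA) = -2 ∩ 2·signedArea(CDB) = 2/3]
2. C_y = 7/2  [2·signedArea(CGA) = -2 ∩ 2·signedArea(CDB) = 2/3]
   → C = (-3/2, 7/2)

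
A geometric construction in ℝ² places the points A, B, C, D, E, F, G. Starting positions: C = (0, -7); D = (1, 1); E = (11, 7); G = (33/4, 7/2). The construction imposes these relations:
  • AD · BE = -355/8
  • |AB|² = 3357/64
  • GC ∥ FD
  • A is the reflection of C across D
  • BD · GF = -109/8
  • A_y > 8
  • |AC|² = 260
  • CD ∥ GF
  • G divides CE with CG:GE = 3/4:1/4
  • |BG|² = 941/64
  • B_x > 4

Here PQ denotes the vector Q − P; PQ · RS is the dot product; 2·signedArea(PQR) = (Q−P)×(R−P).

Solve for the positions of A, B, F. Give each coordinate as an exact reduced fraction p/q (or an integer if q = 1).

A = (2, 9)
B = (37/8, 9/4)
F = (37/4, 23/2)

1. A_x = 2  [A is the reflection of C across D]
2. A_y = 9  [A is the reflection of C across D]
   → A = (2, 9)
3. B_x = 37/8  [line 1·x + 8·y + -181/8 = 0 ∩ |AB|² = 3357/64]
4. B_y = 9/4  [line 1·x + 8·y + -181/8 = 0 ∩ |AB|² = 3357/64]
   → B = (37/8, 9/4)
5. F_x = 37/4  [BD · GF = -109/8 ∩ GC ∥ FD]
6. F_y = 23/2  [BD · GF = -109/8 ∩ GC ∥ FD]
   → F = (37/4, 23/2)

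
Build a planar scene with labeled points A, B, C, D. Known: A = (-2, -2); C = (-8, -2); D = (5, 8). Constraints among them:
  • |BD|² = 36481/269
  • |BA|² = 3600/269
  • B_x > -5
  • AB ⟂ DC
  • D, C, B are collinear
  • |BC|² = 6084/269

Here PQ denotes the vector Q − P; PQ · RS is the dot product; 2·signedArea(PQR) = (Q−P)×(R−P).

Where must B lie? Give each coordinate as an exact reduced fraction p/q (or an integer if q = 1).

B = (-1138/269, 242/269)

1. B_x = -1138/269  [D, C, B are collinear ∩ AB ⟂ DC]
2. B_y = 242/269  [D, C, B are collinear ∩ AB ⟂ DC]
   → B = (-1138/269, 242/269)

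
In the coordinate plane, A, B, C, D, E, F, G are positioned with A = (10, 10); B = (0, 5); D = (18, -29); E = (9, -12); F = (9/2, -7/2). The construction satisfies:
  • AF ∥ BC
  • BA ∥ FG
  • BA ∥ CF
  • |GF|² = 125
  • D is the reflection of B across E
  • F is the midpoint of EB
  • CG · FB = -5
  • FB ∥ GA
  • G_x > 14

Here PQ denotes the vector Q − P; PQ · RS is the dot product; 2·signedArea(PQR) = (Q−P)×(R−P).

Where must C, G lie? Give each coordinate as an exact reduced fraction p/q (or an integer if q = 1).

C = (-11/2, -17/2)
G = (29/2, 3/2)

1. C_x = -11/2  [BA ∥ CF ∩ AF ∥ BC]
2. C_y = -17/2  [BA ∥ CF ∩ AF ∥ BC]
   → C = (-11/2, -17/2)
3. G_x = 29/2  [FB ∥ GA ∩ BA ∥ FG]
4. G_y = 3/2  [FB ∥ GA ∩ BA ∥ FG]
   → G = (29/2, 3/2)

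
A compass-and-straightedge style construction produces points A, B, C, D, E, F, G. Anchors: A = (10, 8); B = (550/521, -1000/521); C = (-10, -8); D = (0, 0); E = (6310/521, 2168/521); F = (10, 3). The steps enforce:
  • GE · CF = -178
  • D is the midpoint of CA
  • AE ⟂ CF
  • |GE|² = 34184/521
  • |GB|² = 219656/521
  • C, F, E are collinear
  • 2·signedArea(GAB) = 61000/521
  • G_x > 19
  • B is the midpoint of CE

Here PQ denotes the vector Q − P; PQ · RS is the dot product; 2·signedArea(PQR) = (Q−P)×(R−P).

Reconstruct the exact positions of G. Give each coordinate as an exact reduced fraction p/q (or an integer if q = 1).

1. G_x = 20  [2·signedArea(GAB) = 61000/521 ∩ GE · CF = -178]
2. G_y = 6  [2·signedArea(GAB) = 61000/521 ∩ GE · CF = -178]
   → G = (20, 6)

G = (20, 6)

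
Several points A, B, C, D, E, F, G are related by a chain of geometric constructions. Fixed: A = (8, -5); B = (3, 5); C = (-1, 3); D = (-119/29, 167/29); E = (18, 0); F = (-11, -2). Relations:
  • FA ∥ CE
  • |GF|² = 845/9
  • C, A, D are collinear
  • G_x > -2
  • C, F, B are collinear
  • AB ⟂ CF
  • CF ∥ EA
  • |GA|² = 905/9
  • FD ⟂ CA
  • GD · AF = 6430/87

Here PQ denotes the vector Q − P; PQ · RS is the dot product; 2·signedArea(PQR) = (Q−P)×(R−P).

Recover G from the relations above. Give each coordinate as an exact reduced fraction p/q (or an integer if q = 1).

G = (-4/3, -4/3)

1. G_x = -4/3  [line 19·x + -3·y + 64/3 = 0 ∩ |GA|² = 905/9]
2. G_y = -4/3  [line 19·x + -3·y + 64/3 = 0 ∩ |GA|² = 905/9]
   → G = (-4/3, -4/3)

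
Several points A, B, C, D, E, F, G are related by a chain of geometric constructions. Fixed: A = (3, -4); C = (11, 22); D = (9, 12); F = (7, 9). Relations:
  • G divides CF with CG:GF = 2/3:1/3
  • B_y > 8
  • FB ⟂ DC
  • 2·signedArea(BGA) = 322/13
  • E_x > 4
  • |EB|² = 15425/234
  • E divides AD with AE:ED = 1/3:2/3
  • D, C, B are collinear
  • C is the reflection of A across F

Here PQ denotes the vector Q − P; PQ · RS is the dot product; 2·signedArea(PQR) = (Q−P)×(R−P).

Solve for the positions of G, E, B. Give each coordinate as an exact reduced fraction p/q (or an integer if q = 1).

B = (217/26, 227/26)
E = (5, 4/3)
G = (25/3, 40/3)

1. G_x = 25/3  [G divides CF with CG:GF = 2/3:1/3]
2. G_y = 40/3  [G divides CF with CG:GF = 2/3:1/3]
   → G = (25/3, 40/3)
3. E_x = 5  [E divides AD with AE:ED = 1/3:2/3]
4. E_y = 4/3  [E divides AD with AE:ED = 1/3:2/3]
   → E = (5, 4/3)
5. B_x = 217/26  [D, C, B are collinear ∩ FB ⟂ DC]
6. B_y = 227/26  [D, C, B are collinear ∩ FB ⟂ DC]
   → B = (217/26, 227/26)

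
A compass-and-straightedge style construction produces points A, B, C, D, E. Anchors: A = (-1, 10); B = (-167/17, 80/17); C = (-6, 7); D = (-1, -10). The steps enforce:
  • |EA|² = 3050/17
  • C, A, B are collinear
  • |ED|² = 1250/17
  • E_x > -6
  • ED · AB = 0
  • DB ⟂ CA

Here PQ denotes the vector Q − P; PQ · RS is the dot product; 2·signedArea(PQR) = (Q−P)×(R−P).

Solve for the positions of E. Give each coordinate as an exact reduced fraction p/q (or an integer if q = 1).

E = (-92/17, -45/17)

1. E_x = -92/17  [line 150/17·x + 90/17·y + 1050/17 = 0 ∩ |EA|² = 3050/17]
2. E_y = -45/17  [line 150/17·x + 90/17·y + 1050/17 = 0 ∩ |EA|² = 3050/17]
   → E = (-92/17, -45/17)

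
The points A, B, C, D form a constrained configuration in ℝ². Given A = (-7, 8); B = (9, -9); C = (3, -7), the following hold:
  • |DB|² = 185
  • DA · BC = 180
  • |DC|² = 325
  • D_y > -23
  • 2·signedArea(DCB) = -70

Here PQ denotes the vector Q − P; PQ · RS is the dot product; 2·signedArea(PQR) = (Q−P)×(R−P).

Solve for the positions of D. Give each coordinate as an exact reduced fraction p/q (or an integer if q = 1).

D = (13, -22)

1. D_x = 13  [2·signedArea(DCB) = -70 ∩ DA · BC = 180]
2. D_y = -22  [2·signedArea(DCB) = -70 ∩ DA · BC = 180]
   → D = (13, -22)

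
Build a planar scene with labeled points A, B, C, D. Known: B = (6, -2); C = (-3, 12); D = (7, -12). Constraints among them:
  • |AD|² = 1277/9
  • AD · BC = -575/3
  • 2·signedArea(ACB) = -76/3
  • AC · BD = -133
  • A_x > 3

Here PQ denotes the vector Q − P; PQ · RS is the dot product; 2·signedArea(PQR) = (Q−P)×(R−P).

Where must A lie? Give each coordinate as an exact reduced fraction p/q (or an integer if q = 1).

A = (10/3, -2/3)

1. A_x = 10/3  [AC · BD = -133 ∩ AD · BC = -575/3]
2. A_y = -2/3  [AC · BD = -133 ∩ AD · BC = -575/3]
   → A = (10/3, -2/3)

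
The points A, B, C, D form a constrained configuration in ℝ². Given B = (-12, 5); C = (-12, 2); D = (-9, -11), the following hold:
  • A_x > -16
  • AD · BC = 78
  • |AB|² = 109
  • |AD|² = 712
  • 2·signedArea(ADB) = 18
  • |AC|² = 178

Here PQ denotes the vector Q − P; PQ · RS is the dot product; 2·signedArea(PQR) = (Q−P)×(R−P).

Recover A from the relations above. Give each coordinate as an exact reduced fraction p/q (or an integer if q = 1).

1. A_x = -15  [AD · BC = 78 ∩ 2·signedArea(ADB) = 18]
2. A_y = 15  [AD · BC = 78 ∩ 2·signedArea(ADB) = 18]
   → A = (-15, 15)

A = (-15, 15)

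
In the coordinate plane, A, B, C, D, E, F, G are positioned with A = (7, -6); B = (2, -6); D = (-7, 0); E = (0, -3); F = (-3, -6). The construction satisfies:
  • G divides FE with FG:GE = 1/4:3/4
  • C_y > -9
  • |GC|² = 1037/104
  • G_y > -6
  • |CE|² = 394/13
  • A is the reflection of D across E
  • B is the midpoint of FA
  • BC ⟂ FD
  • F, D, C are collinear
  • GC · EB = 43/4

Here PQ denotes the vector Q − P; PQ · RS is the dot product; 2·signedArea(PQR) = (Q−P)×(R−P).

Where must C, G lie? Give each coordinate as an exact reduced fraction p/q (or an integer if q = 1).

C = (-19/13, -108/13)
G = (-9/4, -21/4)

1. C_x = -19/13  [F, D, C are collinear ∩ BC ⟂ FD]
2. C_y = -108/13  [F, D, C are collinear ∩ BC ⟂ FD]
   → C = (-19/13, -108/13)
3. G_x = -9/4  [G divides FE with FG:GE = 1/4:3/4]
4. G_y = -21/4  [G divides FE with FG:GE = 1/4:3/4]
   → G = (-9/4, -21/4)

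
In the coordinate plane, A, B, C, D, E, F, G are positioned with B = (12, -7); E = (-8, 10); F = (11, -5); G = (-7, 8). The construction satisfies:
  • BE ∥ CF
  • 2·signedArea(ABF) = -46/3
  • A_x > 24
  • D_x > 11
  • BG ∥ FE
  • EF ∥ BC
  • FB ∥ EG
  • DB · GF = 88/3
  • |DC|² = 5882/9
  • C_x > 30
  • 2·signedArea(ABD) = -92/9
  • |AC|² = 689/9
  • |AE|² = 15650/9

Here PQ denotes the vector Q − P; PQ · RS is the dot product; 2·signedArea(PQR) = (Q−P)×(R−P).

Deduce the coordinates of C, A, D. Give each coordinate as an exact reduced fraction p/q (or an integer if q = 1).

A = (73/3, -49/3)
C = (31, -22)
D = (34/3, -17/3)

1. C_x = 31  [BE ∥ CF ∩ EF ∥ BC]
2. C_y = -22  [BE ∥ CF ∩ EF ∥ BC]
   → C = (31, -22)
3. A_x = 73/3  [line -2·x + -1·y + 97/3 = 0 ∩ |AE|² = 15650/9]
4. A_y = -49/3  [line -2·x + -1·y + 97/3 = 0 ∩ |AE|² = 15650/9]
   → A = (73/3, -49/3)
5. D_x = 34/3  [2·signedArea(ABD) = -92/9 ∩ DB · GF = 88/3]
6. D_y = -17/3  [2·signedArea(ABD) = -92/9 ∩ DB · GF = 88/3]
   → D = (34/3, -17/3)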